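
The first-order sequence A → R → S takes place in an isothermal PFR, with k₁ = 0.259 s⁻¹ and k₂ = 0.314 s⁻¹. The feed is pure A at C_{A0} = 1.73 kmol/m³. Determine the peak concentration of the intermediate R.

0.576 kmol/m³

At the optimum, C_{R,max}/C_{A0} = (k₁/k₂)^[k₂/(k₂−k₁)].
= (0.259/0.314)^(0.314/(0.314−0.259)) = (0.8248)^(5.709) = 0.3331.
C_{R,max} = 0.3331×1.73 = 0.576 kmol/m³.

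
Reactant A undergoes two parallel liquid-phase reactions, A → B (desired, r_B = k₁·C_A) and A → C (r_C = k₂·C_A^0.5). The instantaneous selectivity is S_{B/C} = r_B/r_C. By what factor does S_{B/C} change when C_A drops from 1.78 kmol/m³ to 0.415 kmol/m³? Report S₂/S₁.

S_{B/C} = (k₁/k₂)·C_A^0.5, so S₂/S₁ = (C_{A,2}/C_{A,1})^0.5.
= (0.415/1.78)^0.5 = (0.2331)^0.5 = 0.483.

0.483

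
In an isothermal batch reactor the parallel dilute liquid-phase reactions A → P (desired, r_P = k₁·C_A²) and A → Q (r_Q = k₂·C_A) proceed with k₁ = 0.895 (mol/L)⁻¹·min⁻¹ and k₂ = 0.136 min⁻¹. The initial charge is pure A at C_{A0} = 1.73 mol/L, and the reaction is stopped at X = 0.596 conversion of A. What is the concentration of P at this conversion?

0.910 mol/L

C_A = C_{A0}(1−X) = 0.6989 mol/L.
Along a PFR/batch, dC_Q/dC_A = −r_Q/(r_P+r_Q) = −k₂/(k₂+k₁·C_A).
Integrating from C_{A0} to C_A: C_Q = (0.136/0.895)·ln[(0.136+0.895·1.73)/(0.136+0.895·0.699)] = 0.1520·ln(1.684/0.7615) = 0.1206 mol/L.
Then C_P = (C_{A0}−C_A) − C_Q = 1.031 − 0.1206 = 0.9105 mol/L.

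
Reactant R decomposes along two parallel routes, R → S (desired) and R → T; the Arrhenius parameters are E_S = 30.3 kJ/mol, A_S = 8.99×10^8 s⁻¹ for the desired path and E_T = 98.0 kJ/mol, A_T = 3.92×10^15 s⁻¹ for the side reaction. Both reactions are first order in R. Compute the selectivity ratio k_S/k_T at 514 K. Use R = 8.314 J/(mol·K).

Since both paths have the same order in R, the concentration cancels and S_{S/T} = k_S/k_T = (A_S/A_T)·exp[(E_T−E_S)/(RT)].
(E_T−E_S)/(RT) = (98.0−30.3)×10³/(8.314×514) = 67700/4273 = 15.84.
k_S/k_T = (8.99×10^8/3.92×10^15)·exp(15.84) = 2.293×10^-7 × 7.589×10^6 = 1.74.

1.74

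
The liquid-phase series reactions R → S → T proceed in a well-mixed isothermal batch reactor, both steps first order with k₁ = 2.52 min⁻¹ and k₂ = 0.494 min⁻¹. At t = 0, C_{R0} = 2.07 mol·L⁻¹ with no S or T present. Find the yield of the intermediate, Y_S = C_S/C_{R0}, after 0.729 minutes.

0.670

For first-order series with pure R initially, C_S(t) = k₁C_{R0}/(k₂−k₁)·(e^(−k₁t) − e^(−k₂t)).
e^(−k₁t) = e^(−2.52×0.729) = e^(−1.837) = 0.1593; e^(−k₂t) = e^(−0.3601) = 0.6976.
C_S = 2.52×2.07/(0.494−2.52) × (0.1593−0.6976) = (-2.575)×(-0.5383) = 1.386 mol·L⁻¹.
Y_S = C_S/C_{R0} = 1.386/2.07 = 0.670.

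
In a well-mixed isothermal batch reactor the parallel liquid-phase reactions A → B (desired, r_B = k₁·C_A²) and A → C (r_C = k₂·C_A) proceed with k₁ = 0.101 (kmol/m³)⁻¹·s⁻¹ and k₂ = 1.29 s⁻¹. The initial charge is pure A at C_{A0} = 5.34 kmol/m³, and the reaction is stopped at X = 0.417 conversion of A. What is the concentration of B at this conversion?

C_A = C_{A0}(1−X) = 3.113 kmol/m³.
Along a PFR/batch, dC_C/dC_A = −r_C/(r_B+r_C) = −k₂/(k₂+k₁·C_A).
Integrating from C_{A0} to C_A: C_C = (1.29/0.101)·ln[(1.29+0.101·5.34)/(1.29+0.101·3.11)] = 12.77·ln(1.829/1.604) = 1.676 kmol/m³.
Then C_B = (C_{A0}−C_A) − C_C = 2.227 − 1.676 = 0.5513 kmol/m³.

0.551 kmol/m³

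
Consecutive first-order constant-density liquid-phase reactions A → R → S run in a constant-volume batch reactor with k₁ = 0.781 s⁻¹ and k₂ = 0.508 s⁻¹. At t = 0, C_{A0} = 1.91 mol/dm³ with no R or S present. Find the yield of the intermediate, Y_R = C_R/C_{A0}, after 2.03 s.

0.434

The intermediate concentration in a first-order A→B→C sequence is C_R = k₁C_{A0}(e^(−k₁t) − e^(−k₂t))/(k₂−k₁).
e^(−k₁t) = e^(−0.781×2.03) = e^(−1.585) = 0.2049; e^(−k₂t) = e^(−1.031) = 0.3566.
C_R = 0.781×1.91/(0.508−0.781) × (0.2049−0.3566) = (-5.464)×(-0.1517) = 0.8289 mol/dm³.
Y_R = C_R/C_{A0} = 0.8289/1.91 = 0.434.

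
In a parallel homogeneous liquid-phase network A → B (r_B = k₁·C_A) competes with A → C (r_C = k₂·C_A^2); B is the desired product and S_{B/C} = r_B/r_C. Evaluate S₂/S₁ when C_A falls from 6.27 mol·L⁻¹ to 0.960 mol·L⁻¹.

S_{B/C} = (k₁/k₂)·C_A⁻¹, so S₂/S₁ = (C_{A,2}/C_{A,1})⁻¹.
= 6.27/0.960 = 6.53.

6.53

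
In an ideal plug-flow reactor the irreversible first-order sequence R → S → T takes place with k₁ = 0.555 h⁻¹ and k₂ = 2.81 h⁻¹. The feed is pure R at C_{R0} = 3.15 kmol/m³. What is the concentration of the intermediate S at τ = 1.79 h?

0.282 kmol/m³

The intermediate concentration in a first-order A→B→C sequence is C_S = k₁C_{R0}(e^(−k₁τ) − e^(−k₂τ))/(k₂−k₁).
e^(−k₁τ) = e^(−0.555×1.79) = e^(−0.9935) = 0.3703; e^(−k₂τ) = e^(−5.030) = 0.006539.
C_S = 0.555×3.15/(2.81−0.555) × (0.3703−0.006539) = 0.7753×0.3638 = 0.2820 kmol/m³.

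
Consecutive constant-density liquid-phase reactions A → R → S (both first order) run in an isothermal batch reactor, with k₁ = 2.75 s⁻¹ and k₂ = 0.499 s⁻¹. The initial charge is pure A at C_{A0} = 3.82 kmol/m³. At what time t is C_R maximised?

The intermediate peaks when r₁ = r₂, i.e. k₁e^(−k₁t) = k₂e^(−k₂t), giving t_opt = ln(k₂/k₁)/(k₂−k₁).
= ln(0.499/2.75)/(0.499−2.75) = ln(0.1815)/-2.251 = -1.707/-2.251 = 0.758 s.

0.758 s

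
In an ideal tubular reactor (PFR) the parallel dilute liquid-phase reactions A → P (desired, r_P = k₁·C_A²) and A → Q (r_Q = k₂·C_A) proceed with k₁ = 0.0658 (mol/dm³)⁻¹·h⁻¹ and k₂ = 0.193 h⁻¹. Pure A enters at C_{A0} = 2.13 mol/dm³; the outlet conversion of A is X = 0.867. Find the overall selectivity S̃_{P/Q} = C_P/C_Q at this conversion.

0.388

C_A = C_{A0}(1−X) = 0.2833 mol/dm³.
Along a PFR/batch, dC_Q/dC_A = −r_Q/(r_P+r_Q) = −k₂/(k₂+k₁·C_A).
Integrating from C_{A0} to C_A: C_Q = (0.193/0.0658)·ln[(0.193+0.0658·2.13)/(0.193+0.0658·0.283)] = 2.933·ln(0.3332/0.2116) = 1.331 mol/dm³.
Then C_P = (C_{A0}−C_A) − C_Q = 1.847 − 1.331 = 0.5159 mol/dm³.
S̃_{P/Q} = C_P/C_Q = 0.5159/1.331 = 0.388.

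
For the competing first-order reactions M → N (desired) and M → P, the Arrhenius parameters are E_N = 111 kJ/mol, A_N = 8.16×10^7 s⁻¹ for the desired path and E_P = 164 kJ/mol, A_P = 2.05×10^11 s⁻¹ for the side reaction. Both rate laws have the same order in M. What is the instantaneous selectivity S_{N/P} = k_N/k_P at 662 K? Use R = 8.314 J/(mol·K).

6.05

With equal orders, S_{N/P} = k_N/k_P = (A_N/A_P)·exp[(E_P−E_N)/(RT)].
(E_P−E_N)/(RT) = (164−111)×10³/(8.314×662) = 53000/5504 = 9.630.
k_N/k_P = (8.16×10^7/2.05×10^11)·exp(9.630) = 3.980×10^-4 × 15208 = 6.05.
Since E_N < E_P, lowering the temperature improves selectivity toward N.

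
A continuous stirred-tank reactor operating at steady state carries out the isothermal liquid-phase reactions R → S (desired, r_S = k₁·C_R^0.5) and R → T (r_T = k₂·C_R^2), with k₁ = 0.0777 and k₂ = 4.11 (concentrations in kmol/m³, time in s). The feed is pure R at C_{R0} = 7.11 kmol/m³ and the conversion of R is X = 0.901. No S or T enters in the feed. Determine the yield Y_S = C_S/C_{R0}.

Exit C_R = C_{R0}(1−X) = 7.11×0.0990 = 0.7039 kmol/m³.
In a CSTR the entire volume is at exit conditions, so r_S = 0.0777×0.7039^0.5 = 0.06519 and r_T = 4.11×0.7039^2 = 2.036.
Fraction of consumed R going to S: r_S/(r_S+r_T) = 0.03102.
C_S = 0.03102·C_{R0}·X = 0.03102×7.11×0.901 = 0.199 kmol/m³; Y_S = C_S/C_{R0} = 0.0279.

0.0279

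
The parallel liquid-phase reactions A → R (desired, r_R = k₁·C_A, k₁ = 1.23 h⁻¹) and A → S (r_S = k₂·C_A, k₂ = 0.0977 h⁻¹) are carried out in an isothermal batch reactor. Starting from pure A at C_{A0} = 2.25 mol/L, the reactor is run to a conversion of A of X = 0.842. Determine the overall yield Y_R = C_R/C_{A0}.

0.780

C_A = C_{A0}(1−X) = 0.3555 mol/L.
Both paths are first order in A, so the instantaneous fraction to R is constant: dC_R/d(−C_A) = k₁/(k₁+k₂) = 0.9264.
C_R = 0.9264·(C_{A0}−C_A) = 0.9264×1.894 = 1.76 mol/L.
Y_R = C_R/C_{A0} = 1.755/2.25 = 0.780.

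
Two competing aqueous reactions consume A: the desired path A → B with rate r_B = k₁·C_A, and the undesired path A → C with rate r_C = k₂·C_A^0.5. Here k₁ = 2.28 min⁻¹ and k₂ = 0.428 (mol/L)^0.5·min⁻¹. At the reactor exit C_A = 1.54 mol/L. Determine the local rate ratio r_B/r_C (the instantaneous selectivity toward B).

S_{B/C} = r_B/r_C = (k₁·C_A)/(k₂·C_A^0.5) = (k₁/k₂)·C_A^0.5.
= (2.28×1.540) / (0.428×1.540^0.5) = 3.511/0.5311 = 6.61.
Since the desired path is higher order in A, keeping C_A high (PFR or concentrated feed) favours B.

6.61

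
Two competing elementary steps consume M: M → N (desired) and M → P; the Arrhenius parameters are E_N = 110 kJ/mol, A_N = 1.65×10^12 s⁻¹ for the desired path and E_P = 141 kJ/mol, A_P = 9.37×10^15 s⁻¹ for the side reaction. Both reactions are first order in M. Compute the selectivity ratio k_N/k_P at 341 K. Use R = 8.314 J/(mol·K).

9.87

k_N/k_P = (A_N/A_P)·exp[−(E_N−E_P)/(RT)] = (A_N/A_P)·exp[(E_P−E_N)/(RT)].
(E_P−E_N)/(RT) = (141−110)×10³/(8.314×341) = 31000/2835 = 10.93.
k_N/k_P = (1.65×10^12/9.37×10^15)·exp(10.93) = 1.761×10^-4 × 56076 = 9.87.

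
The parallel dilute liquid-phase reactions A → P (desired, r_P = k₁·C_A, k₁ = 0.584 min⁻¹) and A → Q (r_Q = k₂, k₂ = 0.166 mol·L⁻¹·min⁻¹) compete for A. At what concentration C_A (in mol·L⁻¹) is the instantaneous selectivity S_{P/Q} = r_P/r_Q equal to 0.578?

0.164 mol·L⁻¹

S_{P/Q} = (k₁/k₂)·C_A ⇒ C_A = S·k₂/k₁.
= 0.578×0.166/0.584 = 0.164 mol·L⁻¹.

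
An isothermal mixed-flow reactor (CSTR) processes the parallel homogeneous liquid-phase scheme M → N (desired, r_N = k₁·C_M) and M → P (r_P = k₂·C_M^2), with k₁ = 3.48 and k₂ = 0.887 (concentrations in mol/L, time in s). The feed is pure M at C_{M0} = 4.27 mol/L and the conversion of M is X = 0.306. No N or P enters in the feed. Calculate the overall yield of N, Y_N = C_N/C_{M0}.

Exit C_M = C_{M0}(1−X) = 4.27×0.694 = 2.963 mol/L.
A CSTR operates uniformly at the exit composition, giving r_N = 10.31 and r_P = 7.789 (each k·C_M^n at C_M = 2.963).
Fraction of consumed M going to N: r_N/(r_N+r_P) = 0.5697.
C_N = 0.5697·C_{M0}·X = 0.5697×4.27×0.306 = 0.744 mol/L; Y_N = C_N/C_{M0} = 0.174.

0.174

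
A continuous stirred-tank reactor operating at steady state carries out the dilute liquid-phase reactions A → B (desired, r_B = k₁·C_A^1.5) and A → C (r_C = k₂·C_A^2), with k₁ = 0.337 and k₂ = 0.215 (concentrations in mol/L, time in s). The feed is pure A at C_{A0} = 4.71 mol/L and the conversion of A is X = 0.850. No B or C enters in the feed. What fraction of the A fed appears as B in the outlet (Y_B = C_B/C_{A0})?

Exit C_A = C_{A0}(1−X) = 4.71×0.150 = 0.7065 mol/L.
Rates in a CSTR are evaluated at the outlet concentration: r_B = 0.337×0.7065^1.5 = 0.2001, r_C = 0.215×0.7065^2 = 0.1073.
Fraction of consumed A going to B: r_B/(r_B+r_C) = 0.6509.
C_B = 0.6509·C_{A0}·X = 0.6509×4.71×0.850 = 2.61 mol/L; Y_B = C_B/C_{A0} = 0.553.

0.553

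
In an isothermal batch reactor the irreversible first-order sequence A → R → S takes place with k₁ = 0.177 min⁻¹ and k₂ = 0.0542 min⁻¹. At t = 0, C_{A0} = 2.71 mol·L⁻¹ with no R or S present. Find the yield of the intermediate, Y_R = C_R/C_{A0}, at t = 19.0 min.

0.465

Solving the coupled first-order balances gives C_R(t) = [k₁/(k₂−k₁)]·C_{A0}·(e^(−k₁t) − e^(−k₂t)).
e^(−k₁t) = e^(−0.177×19.0) = e^(−3.363) = 0.03463; e^(−k₂t) = e^(−1.030) = 0.3571.
C_R = 0.177×2.71/(0.0542−0.177) × (0.03463−0.3571) = (-3.906)×(-0.3224) = 1.260 mol·L⁻¹.
Y_R = C_R/C_{A0} = 1.260/2.71 = 0.465.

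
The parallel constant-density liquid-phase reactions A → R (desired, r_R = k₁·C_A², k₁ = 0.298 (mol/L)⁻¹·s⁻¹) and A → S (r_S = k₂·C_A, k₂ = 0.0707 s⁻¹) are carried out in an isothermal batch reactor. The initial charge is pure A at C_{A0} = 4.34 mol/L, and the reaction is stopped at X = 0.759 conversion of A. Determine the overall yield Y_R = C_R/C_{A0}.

0.689

C_A = C_{A0}(1−X) = 1.046 mol/L.
Along a PFR/batch, dC_S/dC_A = −r_S/(r_R+r_S) = −k₂/(k₂+k₁·C_A).
Integrating from C_{A0} to C_A: C_S = (0.0707/0.298)·ln[(0.0707+0.298·4.34)/(0.0707+0.298·1.05)] = 0.2372·ln(1.364/0.3824) = 0.3017 mol/L.
Then C_R = (C_{A0}−C_A) − C_S = 3.294 − 0.3017 = 2.992 mol/L.
Y_R = C_R/C_{A0} = 2.992/4.34 = 0.689.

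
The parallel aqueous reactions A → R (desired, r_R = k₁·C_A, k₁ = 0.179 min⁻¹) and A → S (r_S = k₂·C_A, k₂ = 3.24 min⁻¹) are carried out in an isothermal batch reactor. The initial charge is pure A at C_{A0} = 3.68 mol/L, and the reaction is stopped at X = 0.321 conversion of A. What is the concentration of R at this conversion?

0.0618 mol/L

C_A = C_{A0}(1−X) = 2.499 mol/L.
Both paths are first order in A, so the instantaneous fraction to R is constant: dC_R/d(−C_A) = k₁/(k₁+k₂) = 0.05235.
C_R = 0.05235·(C_{A0}−C_A) = 0.05235×1.181 = 0.0618 mol/L.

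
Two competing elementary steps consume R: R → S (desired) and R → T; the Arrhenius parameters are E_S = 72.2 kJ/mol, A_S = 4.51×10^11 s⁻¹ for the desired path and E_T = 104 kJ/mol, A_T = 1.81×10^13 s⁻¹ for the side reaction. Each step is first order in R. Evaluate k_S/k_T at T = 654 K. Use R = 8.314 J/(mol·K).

With equal orders, S_{S/T} = k_S/k_T = (A_S/A_T)·exp[(E_T−E_S)/(RT)].
(E_T−E_S)/(RT) = (104−72.2)×10³/(8.314×654) = 31800/5437 = 5.848.
k_S/k_T = (4.51×10^11/1.81×10^13)·exp(5.848) = 0.02492 × 346.7 = 8.64.
Since E_S < E_T, lowering the temperature improves selectivity toward S.

8.64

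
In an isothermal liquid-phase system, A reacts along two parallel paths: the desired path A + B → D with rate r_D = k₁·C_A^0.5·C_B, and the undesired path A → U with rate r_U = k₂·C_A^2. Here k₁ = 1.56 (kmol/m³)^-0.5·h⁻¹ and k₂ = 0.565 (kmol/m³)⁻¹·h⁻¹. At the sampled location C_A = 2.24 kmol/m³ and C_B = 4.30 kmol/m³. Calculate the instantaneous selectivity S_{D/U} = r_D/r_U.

3.54

S_{D/U} = r_D/r_U = (k₁·C_A^0.5·C_B)/(k₂·C_A^2) = (k₁/k₂)·C_A^-1.5·C_B.
= (1.56×2.240^0.5×4.300) / (0.565×2.240^2) = 10.04/2.835 = 3.54.
The undesired path is higher order in A, so low C_A (CSTR or dilute feed) favours D.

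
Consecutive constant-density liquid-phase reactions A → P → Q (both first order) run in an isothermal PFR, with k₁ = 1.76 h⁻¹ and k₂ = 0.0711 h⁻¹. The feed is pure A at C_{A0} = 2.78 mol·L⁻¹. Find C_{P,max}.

Evaluating C_P at τ_opt = ln(k₂/k₁)/(k₂−k₁) gives C_{P,max}/C_{A0} = (k₁/k₂)^[k₂/(k₂−k₁)].
= (1.76/0.0711)^(0.0711/(0.0711−1.76)) = (24.75)^(-0.04210) = 0.8736.
C_{P,max} = 0.8736×2.78 = 2.43 mol·L⁻¹.

2.43 mol·L⁻¹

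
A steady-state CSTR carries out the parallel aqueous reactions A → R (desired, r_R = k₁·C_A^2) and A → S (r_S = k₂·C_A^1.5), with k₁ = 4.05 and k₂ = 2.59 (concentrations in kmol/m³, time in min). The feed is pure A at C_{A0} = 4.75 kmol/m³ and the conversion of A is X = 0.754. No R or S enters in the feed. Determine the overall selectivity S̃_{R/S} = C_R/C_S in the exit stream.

1.69

Exit C_A = C_{A0}(1−X) = 4.75×0.246 = 1.168 kmol/m³.
In a CSTR the entire volume is at exit conditions, so r_R = 4.05×1.168^2 = 5.530 and r_S = 2.59×1.168^1.5 = 3.271.
Overall selectivity = C_R/C_S = r_Rτ/(r_Sτ) = r_R/r_S = 1.69.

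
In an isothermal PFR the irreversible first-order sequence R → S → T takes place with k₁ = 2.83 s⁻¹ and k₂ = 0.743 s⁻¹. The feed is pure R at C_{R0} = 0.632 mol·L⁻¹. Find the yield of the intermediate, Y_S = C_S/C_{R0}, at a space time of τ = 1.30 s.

For first-order series with pure R initially, C_S(τ) = k₁C_{R0}/(k₂−k₁)·(e^(−k₁τ) − e^(−k₂τ)).
e^(−k₁τ) = e^(−2.83×1.30) = e^(−3.679) = 0.02525; e^(−k₂τ) = e^(−0.9659) = 0.3806.
C_S = 2.83×0.632/(0.743−2.83) × (0.02525−0.3806) = (-0.8570)×(-0.3554) = 0.3046 mol·L⁻¹.
Y_S = C_S/C_{R0} = 0.3046/0.632 = 0.482.

0.482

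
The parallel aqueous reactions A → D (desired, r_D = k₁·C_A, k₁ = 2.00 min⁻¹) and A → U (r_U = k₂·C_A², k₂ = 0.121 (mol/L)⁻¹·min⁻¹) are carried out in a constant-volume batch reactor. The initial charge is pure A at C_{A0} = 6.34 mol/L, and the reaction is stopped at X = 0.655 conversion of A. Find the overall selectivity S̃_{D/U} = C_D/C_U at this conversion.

C_A = C_{A0}(1−X) = 2.187 mol/L.
Along a PFR/batch, dC_D/dC_A = −r_D/(r_D+r_U) = −k₁/(k₁+k₂·C_A).
Integrating from C_{A0} to C_A: C_D = (2.00/0.121)·ln[(2.00+0.121·6.34)/(2.00+0.121·2.19)] = 16.53·ln(2.767/2.265) = 3.312 mol/L.
C_U = (C_{A0}−C_A)−C_D = 0.8405 mol/L; S̃_{D/U} = 3.312/0.8405 = 3.94.

3.94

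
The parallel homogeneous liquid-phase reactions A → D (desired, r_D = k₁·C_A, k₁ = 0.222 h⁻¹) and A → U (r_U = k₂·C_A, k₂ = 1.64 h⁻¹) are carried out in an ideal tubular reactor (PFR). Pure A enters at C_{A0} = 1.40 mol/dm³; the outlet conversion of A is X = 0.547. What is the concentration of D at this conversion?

0.0913 mol/dm³

C_A = C_{A0}(1−X) = 0.6342 mol/dm³.
Both paths are first order in A, so the instantaneous fraction to D is constant: dC_D/d(−C_A) = k₁/(k₁+k₂) = 0.1192.
C_D = 0.1192·(C_{A0}−C_A) = 0.1192×0.7658 = 0.0913 mol/dm³.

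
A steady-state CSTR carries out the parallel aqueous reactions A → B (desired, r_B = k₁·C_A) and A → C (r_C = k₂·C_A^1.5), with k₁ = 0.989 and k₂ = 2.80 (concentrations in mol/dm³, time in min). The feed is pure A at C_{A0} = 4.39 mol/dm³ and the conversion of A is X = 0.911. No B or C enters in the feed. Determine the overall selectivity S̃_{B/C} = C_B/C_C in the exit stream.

Exit C_A = C_{A0}(1−X) = 4.39×0.0890 = 0.3907 mol/dm³.
Rates in a CSTR are evaluated at the outlet concentration: r_B = 0.989×0.3907 = 0.3864, r_C = 2.80×0.3907^1.5 = 0.6838.
Overall selectivity = C_B/C_C = r_Bτ/(r_Cτ) = r_B/r_C = 0.565.

0.565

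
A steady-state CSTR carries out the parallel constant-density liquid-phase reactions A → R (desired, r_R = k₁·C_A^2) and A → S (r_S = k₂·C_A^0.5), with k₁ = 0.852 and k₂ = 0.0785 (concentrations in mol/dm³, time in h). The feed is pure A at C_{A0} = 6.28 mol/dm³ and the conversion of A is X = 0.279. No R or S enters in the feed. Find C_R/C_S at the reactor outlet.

Exit C_A = C_{A0}(1−X) = 6.28×0.721 = 4.528 mol/dm³.
Rates in a CSTR are evaluated at the outlet concentration: r_R = 0.852×4.528^2 = 17.47, r_S = 0.0785×4.528^0.5 = 0.1670.
Overall selectivity = C_R/C_S = r_Rτ/(r_Sτ) = r_R/r_S = 105.

105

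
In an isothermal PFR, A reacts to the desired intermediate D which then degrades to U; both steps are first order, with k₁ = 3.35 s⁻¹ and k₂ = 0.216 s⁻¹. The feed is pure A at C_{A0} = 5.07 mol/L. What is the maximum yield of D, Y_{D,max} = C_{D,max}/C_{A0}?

Evaluating C_D at τ_opt = ln(k₂/k₁)/(k₂−k₁) gives C_{D,max}/C_{A0} = (k₁/k₂)^[k₂/(k₂−k₁)].
= (3.35/0.216)^(0.216/(0.216−3.35)) = (15.51)^(-0.06892) = 0.8278.

0.828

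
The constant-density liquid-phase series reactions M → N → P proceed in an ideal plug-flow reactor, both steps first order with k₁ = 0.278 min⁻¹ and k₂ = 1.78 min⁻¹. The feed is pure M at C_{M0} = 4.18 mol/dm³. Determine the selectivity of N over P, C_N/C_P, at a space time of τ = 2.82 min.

0.181

For first-order series with pure M initially, C_N(τ) = k₁C_{M0}/(k₂−k₁)·(e^(−k₁τ) − e^(−k₂τ)).
e^(−k₁τ) = e^(−0.278×2.82) = e^(−0.7840) = 0.4566; e^(−k₂τ) = e^(−5.020) = 0.006607.
C_N = 0.278×4.18/(1.78−0.278) × (0.4566−0.006607) = 0.7737×0.4500 = 0.3481 mol/dm³.
C_M = C_{M0}e^(−k₁τ) = 1.909 mol/dm³, so C_P = C_{M0}−C_M−C_N = 1.923 mol/dm³; C_N/C_P = 0.181.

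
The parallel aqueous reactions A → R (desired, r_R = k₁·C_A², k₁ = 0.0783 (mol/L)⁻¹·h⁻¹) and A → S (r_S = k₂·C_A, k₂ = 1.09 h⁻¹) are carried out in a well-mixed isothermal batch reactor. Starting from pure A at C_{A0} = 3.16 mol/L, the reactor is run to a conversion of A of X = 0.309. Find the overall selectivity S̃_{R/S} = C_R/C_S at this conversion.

C_A = C_{A0}(1−X) = 2.184 mol/L.
Along a PFR/batch, dC_S/dC_A = −r_S/(r_R+r_S) = −k₂/(k₂+k₁·C_A).
Integrating from C_{A0} to C_A: C_S = (1.09/0.0783)·ln[(1.09+0.0783·3.16)/(1.09+0.0783·2.18)] = 13.92·ln(1.337/1.261) = 0.8194 mol/L.
Then C_R = (C_{A0}−C_A) − C_S = 0.9764 − 0.8194 = 0.1570 mol/L.
S̃_{R/S} = C_R/C_S = 0.1570/0.8194 = 0.192.

0.192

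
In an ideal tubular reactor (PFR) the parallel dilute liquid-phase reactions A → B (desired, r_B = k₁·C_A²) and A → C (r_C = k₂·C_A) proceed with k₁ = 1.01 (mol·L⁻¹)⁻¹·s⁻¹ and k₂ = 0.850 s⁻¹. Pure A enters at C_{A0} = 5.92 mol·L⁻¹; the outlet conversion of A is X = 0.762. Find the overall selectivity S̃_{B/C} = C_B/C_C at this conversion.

C_A = C_{A0}(1−X) = 1.409 mol·L⁻¹.
Along a PFR/batch, dC_C/dC_A = −r_C/(r_B+r_C) = −k₂/(k₂+k₁·C_A).
Integrating from C_{A0} to C_A: C_C = (0.850/1.01)·ln[(0.850+1.01·5.92)/(0.850+1.01·1.41)] = 0.8416·ln(6.829/2.273) = 0.9258 mol·L⁻¹.
Then C_B = (C_{A0}−C_A) − C_C = 4.511 − 0.9258 = 3.585 mol·L⁻¹.
S̃_{B/C} = C_B/C_C = 3.585/0.9258 = 3.87.

3.87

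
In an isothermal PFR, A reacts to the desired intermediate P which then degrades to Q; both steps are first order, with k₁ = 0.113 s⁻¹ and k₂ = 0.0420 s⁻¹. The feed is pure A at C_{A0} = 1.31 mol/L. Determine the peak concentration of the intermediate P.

For a first-order series the maximum intermediate yield is C_{P,max}/C_{A0} = (k₁/k₂)^[k₂/(k₂−k₁)].
= (0.113/0.0420)^(0.0420/(0.0420−0.113)) = (2.690)^(-0.5915) = 0.5568.
C_{P,max} = 0.5568×1.31 = 0.729 mol/L.

0.729 mol/L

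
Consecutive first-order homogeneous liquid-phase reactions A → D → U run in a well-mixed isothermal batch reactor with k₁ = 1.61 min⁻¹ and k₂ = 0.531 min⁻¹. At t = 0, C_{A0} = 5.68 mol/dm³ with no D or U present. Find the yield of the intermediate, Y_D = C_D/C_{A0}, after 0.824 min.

For first-order series with pure A initially, C_D(t) = k₁C_{A0}/(k₂−k₁)·(e^(−k₁t) − e^(−k₂t)).
e^(−k₁t) = e^(−1.61×0.824) = e^(−1.327) = 0.2654; e^(−k₂t) = e^(−0.4375) = 0.6456.
C_D = 1.61×5.68/(0.531−1.61) × (0.2654−0.6456) = (-8.475)×(-0.3803) = 3.223 mol/dm³.
Y_D = C_D/C_{A0} = 3.223/5.68 = 0.567.

0.567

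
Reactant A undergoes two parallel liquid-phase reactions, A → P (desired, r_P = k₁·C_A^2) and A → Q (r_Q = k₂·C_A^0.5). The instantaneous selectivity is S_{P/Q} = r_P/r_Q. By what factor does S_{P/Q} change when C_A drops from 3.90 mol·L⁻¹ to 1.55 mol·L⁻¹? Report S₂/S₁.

S_{P/Q} = (k₁/k₂)·C_A^1.5, so S₂/S₁ = (C_{A,2}/C_{A,1})^1.5.
= (1.55/3.90)^1.5 = (0.3974)^1.5 = 0.251.
Selectivity toward P falls as C_A falls — high-concentration operation is favoured.

0.251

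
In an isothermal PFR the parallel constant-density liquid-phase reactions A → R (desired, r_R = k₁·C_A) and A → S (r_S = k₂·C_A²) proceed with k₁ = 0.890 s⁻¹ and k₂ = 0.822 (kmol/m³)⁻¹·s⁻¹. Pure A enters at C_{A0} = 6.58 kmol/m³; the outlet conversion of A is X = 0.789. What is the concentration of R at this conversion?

C_A = C_{A0}(1−X) = 1.388 kmol/m³.
Along a PFR/batch, dC_R/dC_A = −r_R/(r_R+r_S) = −k₁/(k₁+k₂·C_A).
Integrating from C_{A0} to C_A: C_R = (0.890/0.822)·ln[(0.890+0.822·6.58)/(0.890+0.822·1.39)] = 1.083·ln(6.299/2.031) = 1.225 kmol/m³.

1.23 kmol/m³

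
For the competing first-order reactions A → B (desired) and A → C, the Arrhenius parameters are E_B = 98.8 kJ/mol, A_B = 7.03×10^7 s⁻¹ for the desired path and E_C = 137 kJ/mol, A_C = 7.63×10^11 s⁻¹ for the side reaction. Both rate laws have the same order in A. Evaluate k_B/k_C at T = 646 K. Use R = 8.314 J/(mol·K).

0.113

With equal orders, S_{B/C} = k_B/k_C = (A_B/A_C)·exp[(E_C−E_B)/(RT)].
(E_C−E_B)/(RT) = (137−98.8)×10³/(8.314×646) = 38200/5371 = 7.112.
k_B/k_C = (7.03×10^7/7.63×10^11)·exp(7.112) = 9.214×10^-5 × 1227 = 0.113.
Since E_B < E_C, lowering the temperature improves selectivity toward B.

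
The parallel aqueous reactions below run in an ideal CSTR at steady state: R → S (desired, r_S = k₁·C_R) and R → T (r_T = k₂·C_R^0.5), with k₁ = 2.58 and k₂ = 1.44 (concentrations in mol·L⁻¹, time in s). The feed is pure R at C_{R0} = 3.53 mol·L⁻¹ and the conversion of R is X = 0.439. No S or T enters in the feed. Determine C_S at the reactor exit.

Exit C_R = C_{R0}(1−X) = 3.53×0.561 = 1.980 mol·L⁻¹.
In a CSTR the entire volume is at exit conditions, so r_S = 2.58×1.980 = 5.109 and r_T = 1.44×1.980^0.5 = 2.026.
Fraction of consumed R going to S: r_S/(r_S+r_T) = 0.7160.
C_S = 0.7160·C_{R0}·X = 0.7160×3.53×0.439 = 1.11 mol·L⁻¹.

1.11 mol·L⁻¹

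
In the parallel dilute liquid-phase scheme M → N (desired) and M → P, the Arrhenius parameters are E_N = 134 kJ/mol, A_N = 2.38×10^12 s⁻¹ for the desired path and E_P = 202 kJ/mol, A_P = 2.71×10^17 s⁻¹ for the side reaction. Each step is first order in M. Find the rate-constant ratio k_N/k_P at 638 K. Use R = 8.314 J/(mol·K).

k_N/k_P = (A_N/A_P)·exp[−(E_N−E_P)/(RT)] = (A_N/A_P)·exp[(E_P−E_N)/(RT)].
(E_P−E_N)/(RT) = (202−134)×10³/(8.314×638) = 68000/5304 = 12.82.
k_N/k_P = (2.38×10^12/2.71×10^17)·exp(12.82) = 8.782×10^-6 × 3.694×10^5 = 3.24.

3.24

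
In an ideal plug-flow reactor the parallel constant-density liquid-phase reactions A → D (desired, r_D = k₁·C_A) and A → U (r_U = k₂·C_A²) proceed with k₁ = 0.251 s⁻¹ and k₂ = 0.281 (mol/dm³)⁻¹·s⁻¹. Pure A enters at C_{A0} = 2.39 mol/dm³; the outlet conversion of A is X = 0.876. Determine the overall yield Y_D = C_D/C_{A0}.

C_A = C_{A0}(1−X) = 0.2964 mol/dm³.
Along a PFR/batch, dC_D/dC_A = −r_D/(r_D+r_U) = −k₁/(k₁+k₂·C_A).
Integrating from C_{A0} to C_A: C_D = (0.251/0.281)·ln[(0.251+0.281·2.39)/(0.251+0.281·0.296)] = 0.8932·ln(0.9226/0.3343) = 0.9068 mol/dm³.
Y_D = C_D/C_{A0} = 0.9068/2.39 = 0.379.

0.379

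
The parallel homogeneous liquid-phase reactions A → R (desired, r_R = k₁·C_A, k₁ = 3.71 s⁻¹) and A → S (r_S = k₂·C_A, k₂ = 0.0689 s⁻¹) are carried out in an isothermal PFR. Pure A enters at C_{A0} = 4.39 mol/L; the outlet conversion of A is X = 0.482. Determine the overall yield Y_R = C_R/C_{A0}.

C_A = C_{A0}(1−X) = 2.274 mol/L.
Both paths are first order in A, so the instantaneous fraction to R is constant: dC_R/d(−C_A) = k₁/(k₁+k₂) = 0.9818.
C_R = 0.9818·(C_{A0}−C_A) = 0.9818×2.116 = 2.08 mol/L.
Y_R = C_R/C_{A0} = 2.077/4.39 = 0.473.

0.473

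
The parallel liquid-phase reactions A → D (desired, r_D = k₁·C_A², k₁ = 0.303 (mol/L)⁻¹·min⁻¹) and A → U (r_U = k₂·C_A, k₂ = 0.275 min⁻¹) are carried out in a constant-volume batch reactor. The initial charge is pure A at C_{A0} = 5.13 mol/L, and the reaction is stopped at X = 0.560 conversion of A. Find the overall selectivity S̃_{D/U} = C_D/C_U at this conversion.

3.90

C_A = C_{A0}(1−X) = 2.257 mol/L.
Along a PFR/batch, dC_U/dC_A = −r_U/(r_D+r_U) = −k₂/(k₂+k₁·C_A).
Integrating from C_{A0} to C_A: C_U = (0.275/0.303)·ln[(0.275+0.303·5.13)/(0.275+0.303·2.26)] = 0.9076·ln(1.829/0.9589) = 0.5862 mol/L.
Then C_D = (C_{A0}−C_A) − C_U = 2.873 − 0.5862 = 2.287 mol/L.
S̃_{D/U} = C_D/C_U = 2.287/0.5862 = 3.90.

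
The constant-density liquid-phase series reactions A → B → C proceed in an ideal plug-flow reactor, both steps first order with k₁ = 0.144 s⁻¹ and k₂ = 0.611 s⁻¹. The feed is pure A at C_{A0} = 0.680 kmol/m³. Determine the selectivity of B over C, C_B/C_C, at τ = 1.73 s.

For first-order series with pure A initially, C_B(τ) = k₁C_{A0}/(k₂−k₁)·(e^(−k₁τ) − e^(−k₂τ)).
e^(−k₁τ) = e^(−0.144×1.73) = e^(−0.2491) = 0.7795; e^(−k₂τ) = e^(−1.057) = 0.3475.
C_B = 0.144×0.680/(0.611−0.144) × (0.7795−0.3475) = 0.2097×0.4320 = 0.09058 kmol/m³.
C_A = C_{A0}e^(−k₁τ) = 0.5301 kmol/m³, so C_C = C_{A0}−C_A−C_B = 0.05937 kmol/m³; C_B/C_C = 1.53.

1.53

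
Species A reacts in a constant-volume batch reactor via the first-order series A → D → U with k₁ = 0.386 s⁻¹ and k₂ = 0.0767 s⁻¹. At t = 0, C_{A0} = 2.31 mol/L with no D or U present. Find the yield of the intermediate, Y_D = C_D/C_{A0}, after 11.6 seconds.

For first-order series with pure A initially, C_D(t) = k₁C_{A0}/(k₂−k₁)·(e^(−k₁t) − e^(−k₂t)).
e^(−k₁t) = e^(−0.386×11.6) = e^(−4.478) = 0.01136; e^(−k₂t) = e^(−0.8897) = 0.4108.
C_D = 0.386×2.31/(0.0767−0.386) × (0.01136−0.4108) = (-2.883)×(-0.3994) = 1.151 mol/L.
Y_D = C_D/C_{A0} = 1.151/2.31 = 0.498.

0.498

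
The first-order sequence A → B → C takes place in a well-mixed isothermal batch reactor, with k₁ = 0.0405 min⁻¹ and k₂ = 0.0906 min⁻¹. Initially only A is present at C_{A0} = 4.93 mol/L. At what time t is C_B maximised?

16.1 min

The intermediate peaks when r₁ = r₂, i.e. k₁e^(−k₁t) = k₂e^(−k₂t), giving t_opt = ln(k₂/k₁)/(k₂−k₁).
= ln(0.0906/0.0405)/(0.0906−0.0405) = ln(2.237)/0.05010 = 0.8052/0.05010 = 16.1 min.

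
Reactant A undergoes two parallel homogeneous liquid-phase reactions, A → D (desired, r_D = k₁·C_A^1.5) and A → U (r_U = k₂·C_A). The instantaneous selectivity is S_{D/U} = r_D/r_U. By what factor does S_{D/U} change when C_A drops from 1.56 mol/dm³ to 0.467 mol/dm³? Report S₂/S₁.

0.547

S_{D/U} = (k₁/k₂)·C_A^0.5, so S₂/S₁ = (C_{A,2}/C_{A,1})^0.5.
= (0.467/1.56)^0.5 = (0.2994)^0.5 = 0.547.
Selectivity toward D falls as C_A falls — high-concentration operation is favoured.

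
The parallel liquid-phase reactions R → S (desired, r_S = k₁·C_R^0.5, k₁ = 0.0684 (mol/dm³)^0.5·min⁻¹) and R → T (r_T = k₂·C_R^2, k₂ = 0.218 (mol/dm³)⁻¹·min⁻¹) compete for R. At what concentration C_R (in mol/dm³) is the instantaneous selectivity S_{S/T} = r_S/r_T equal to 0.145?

S_{S/T} = (k₁/k₂)·C_R^-1.5 ⇒ C_R = (S·k₂/k₁)^(1/(-1.5)).
= (0.145×0.218/0.0684)^(-0.6667) = (0.4621)^(-0.6667) = 1.67 mol/dm³.

1.67 mol/dm³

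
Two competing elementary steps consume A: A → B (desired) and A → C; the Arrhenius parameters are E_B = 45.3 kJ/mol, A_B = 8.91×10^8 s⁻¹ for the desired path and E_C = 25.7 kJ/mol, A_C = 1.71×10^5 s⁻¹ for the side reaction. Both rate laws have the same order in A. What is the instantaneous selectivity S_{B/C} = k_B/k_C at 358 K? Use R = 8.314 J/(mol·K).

7.19

With equal orders, S_{B/C} = k_B/k_C = (A_B/A_C)·exp[(E_C−E_B)/(RT)].
(E_C−E_B)/(RT) = (25.7−45.3)×10³/(8.314×358) = -19600/2976 = -6.585.
k_B/k_C = (8.91×10^8/1.71×10^5)·exp(-6.585) = 5211 × 0.001381 = 7.19.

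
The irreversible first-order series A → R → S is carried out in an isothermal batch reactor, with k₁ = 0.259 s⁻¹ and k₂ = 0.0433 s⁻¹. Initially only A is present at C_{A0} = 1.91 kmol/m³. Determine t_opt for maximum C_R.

Setting dC_R/dt = 0 gives t_opt = ln(k₂/k₁)/(k₂−k₁).
= ln(0.0433/0.259)/(0.0433−0.259) = ln(0.1672)/-0.2157 = -1.789/-0.2157 = 8.29 s.

8.29 s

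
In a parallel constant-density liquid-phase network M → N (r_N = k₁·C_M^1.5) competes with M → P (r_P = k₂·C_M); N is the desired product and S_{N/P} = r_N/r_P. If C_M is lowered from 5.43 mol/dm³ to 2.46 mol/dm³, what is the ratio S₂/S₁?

S_{N/P} = (k₁/k₂)·C_M^0.5, so S₂/S₁ = (C_{M,2}/C_{M,1})^0.5.
= (2.46/5.43)^0.5 = (0.4530)^0.5 = 0.673.

0.673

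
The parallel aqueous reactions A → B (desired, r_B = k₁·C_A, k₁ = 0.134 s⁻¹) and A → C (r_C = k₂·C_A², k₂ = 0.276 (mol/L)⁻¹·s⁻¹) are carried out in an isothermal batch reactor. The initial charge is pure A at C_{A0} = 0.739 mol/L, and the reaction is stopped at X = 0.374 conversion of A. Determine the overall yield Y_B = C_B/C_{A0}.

0.168

C_A = C_{A0}(1−X) = 0.4626 mol/L.
Along a PFR/batch, dC_B/dC_A = −r_B/(r_B+r_C) = −k₁/(k₁+k₂·C_A).
Integrating from C_{A0} to C_A: C_B = (0.134/0.276)·ln[(0.134+0.276·0.739)/(0.134+0.276·0.463)] = 0.4855·ln(0.3380/0.2617) = 0.1242 mol/L.
Y_B = C_B/C_{A0} = 0.1242/0.739 = 0.168.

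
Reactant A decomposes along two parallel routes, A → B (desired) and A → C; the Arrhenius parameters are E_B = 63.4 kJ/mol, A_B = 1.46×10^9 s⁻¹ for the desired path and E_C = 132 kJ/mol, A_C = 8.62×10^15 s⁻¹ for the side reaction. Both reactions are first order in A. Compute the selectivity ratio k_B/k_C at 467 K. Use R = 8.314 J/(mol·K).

7.98

k_B/k_C = (A_B/A_C)·exp[−(E_B−E_C)/(RT)] = (A_B/A_C)·exp[(E_C−E_B)/(RT)].
(E_C−E_B)/(RT) = (132−63.4)×10³/(8.314×467) = 68600/3883 = 17.67.
k_B/k_C = (1.46×10^9/8.62×10^15)·exp(17.67) = 1.694×10^-7 × 4.713×10^7 = 7.98.
Since E_B < E_C, lowering the temperature improves selectivity toward B.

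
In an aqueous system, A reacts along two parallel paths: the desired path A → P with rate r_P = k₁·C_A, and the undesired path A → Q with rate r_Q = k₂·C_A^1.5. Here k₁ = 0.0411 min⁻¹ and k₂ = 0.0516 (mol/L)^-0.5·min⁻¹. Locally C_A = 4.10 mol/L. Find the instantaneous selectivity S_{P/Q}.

S_{P/Q} = r_P/r_Q = (k₁·C_A)/(k₂·C_A^1.5) = (k₁/k₂)·C_A^-0.5.
= (0.0411×4.100) / (0.0516×4.100^1.5) = 0.1685/0.4284 = 0.393.

0.393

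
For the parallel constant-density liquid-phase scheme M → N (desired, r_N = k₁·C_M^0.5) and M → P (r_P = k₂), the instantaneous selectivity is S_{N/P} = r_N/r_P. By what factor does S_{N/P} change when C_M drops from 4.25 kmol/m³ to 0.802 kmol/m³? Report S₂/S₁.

0.434

S_{N/P} = (k₁/k₂)·C_M^0.5, so S₂/S₁ = (C_{M,2}/C_{M,1})^0.5.
= (0.802/4.25)^0.5 = (0.1887)^0.5 = 0.434.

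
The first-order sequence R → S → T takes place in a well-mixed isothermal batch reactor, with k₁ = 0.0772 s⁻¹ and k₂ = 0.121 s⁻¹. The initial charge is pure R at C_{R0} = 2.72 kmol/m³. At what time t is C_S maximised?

10.3 s

For first-order series the maximum of C_S occurs at t_opt = ln(k₂/k₁)/(k₂−k₁).
= ln(0.121/0.0772)/(0.121−0.0772) = ln(1.567)/0.04380 = 0.4494/0.04380 = 10.3 s.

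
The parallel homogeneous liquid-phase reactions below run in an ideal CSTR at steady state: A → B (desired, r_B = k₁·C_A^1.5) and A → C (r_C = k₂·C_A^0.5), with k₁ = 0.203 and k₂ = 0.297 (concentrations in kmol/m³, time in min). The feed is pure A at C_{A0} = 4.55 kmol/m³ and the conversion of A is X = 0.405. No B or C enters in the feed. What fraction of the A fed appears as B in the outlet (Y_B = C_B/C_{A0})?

0.263

Exit C_A = C_{A0}(1−X) = 4.55×0.595 = 2.707 kmol/m³.
In a CSTR the entire volume is at exit conditions, so r_B = 0.203×2.707^1.5 = 0.9043 and r_C = 0.297×2.707^0.5 = 0.4887.
Fraction of consumed A going to B: r_B/(r_B+r_C) = 0.6492.
C_B = 0.6492·C_{A0}·X = 0.6492×4.55×0.405 = 1.20 kmol/m³; Y_B = C_B/C_{A0} = 0.263.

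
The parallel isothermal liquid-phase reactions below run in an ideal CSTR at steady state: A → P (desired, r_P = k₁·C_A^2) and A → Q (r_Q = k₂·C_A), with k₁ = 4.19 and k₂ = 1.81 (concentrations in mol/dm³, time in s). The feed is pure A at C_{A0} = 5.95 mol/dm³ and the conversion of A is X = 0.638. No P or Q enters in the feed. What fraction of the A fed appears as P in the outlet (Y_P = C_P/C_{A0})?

Exit C_A = C_{A0}(1−X) = 5.95×0.362 = 2.154 mol/dm³.
In a CSTR the entire volume is at exit conditions, so r_P = 4.19×2.154^2 = 19.44 and r_Q = 1.81×2.154 = 3.899.
Fraction of consumed A going to P: r_P/(r_P+r_Q) = 0.8329.
C_P = 0.8329·C_{A0}·X = 0.8329×5.95×0.638 = 3.16 mol/dm³; Y_P = C_P/C_{A0} = 0.531.

0.531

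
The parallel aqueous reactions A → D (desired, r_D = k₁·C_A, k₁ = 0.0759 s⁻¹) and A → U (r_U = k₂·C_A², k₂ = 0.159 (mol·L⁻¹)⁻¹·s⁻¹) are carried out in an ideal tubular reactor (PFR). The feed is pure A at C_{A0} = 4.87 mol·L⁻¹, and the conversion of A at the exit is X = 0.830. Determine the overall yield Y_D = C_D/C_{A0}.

0.138

C_A = C_{A0}(1−X) = 0.8279 mol·L⁻¹.
Along a PFR/batch, dC_D/dC_A = −r_D/(r_D+r_U) = −k₁/(k₁+k₂·C_A).
Integrating from C_{A0} to C_A: C_D = (0.0759/0.159)·ln[(0.0759+0.159·4.87)/(0.0759+0.159·0.828)] = 0.4774·ln(0.8502/0.2075) = 0.6732 mol·L⁻¹.
Y_D = C_D/C_{A0} = 0.6732/4.87 = 0.138.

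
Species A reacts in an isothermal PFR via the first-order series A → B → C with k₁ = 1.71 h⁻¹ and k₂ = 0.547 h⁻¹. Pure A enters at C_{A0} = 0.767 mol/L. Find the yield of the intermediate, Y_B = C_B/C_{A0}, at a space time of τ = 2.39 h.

The intermediate concentration in a first-order A→B→C sequence is C_B = k₁C_{A0}(e^(−k₁τ) − e^(−k₂τ))/(k₂−k₁).
e^(−k₁τ) = e^(−1.71×2.39) = e^(−4.087) = 0.01679; e^(−k₂τ) = e^(−1.307) = 0.2705.
C_B = 1.71×0.767/(0.547−1.71) × (0.01679−0.2705) = (-1.128)×(-0.2538) = 0.2862 mol/L.
Y_B = C_B/C_{A0} = 0.2862/0.767 = 0.373.

0.373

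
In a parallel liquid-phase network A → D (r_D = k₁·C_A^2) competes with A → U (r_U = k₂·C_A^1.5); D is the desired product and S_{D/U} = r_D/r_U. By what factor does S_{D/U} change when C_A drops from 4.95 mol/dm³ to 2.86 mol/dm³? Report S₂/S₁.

0.760

S_{D/U} = (k₁/k₂)·C_A^0.5, so S₂/S₁ = (C_{A,2}/C_{A,1})^0.5.
= (2.86/4.95)^0.5 = (0.5778)^0.5 = 0.760.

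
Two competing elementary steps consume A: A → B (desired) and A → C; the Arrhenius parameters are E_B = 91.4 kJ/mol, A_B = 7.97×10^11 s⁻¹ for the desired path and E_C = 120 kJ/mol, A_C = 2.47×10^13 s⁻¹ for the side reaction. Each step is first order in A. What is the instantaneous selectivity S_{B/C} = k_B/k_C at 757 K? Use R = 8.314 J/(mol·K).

3.04

With equal orders, S_{B/C} = k_B/k_C = (A_B/A_C)·exp[(E_C−E_B)/(RT)].
(E_C−E_B)/(RT) = (120−91.4)×10³/(8.314×757) = 28600/6294 = 4.544.
k_B/k_C = (7.97×10^11/2.47×10^13)·exp(4.544) = 0.03227 × 94.09 = 3.04.
Since E_B < E_C, lowering the temperature improves selectivity toward B.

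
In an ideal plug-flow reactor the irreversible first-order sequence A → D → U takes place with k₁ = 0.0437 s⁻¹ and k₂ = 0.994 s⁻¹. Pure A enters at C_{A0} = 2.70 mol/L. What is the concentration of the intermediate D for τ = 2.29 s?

For first-order series with pure A initially, C_D(τ) = k₁C_{A0}/(k₂−k₁)·(e^(−k₁τ) − e^(−k₂τ)).
e^(−k₁τ) = e^(−0.0437×2.29) = e^(−0.1001) = 0.9048; e^(−k₂τ) = e^(−2.276) = 0.1027.
C_D = 0.0437×2.70/(0.994−0.0437) × (0.9048−0.1027) = 0.1242×0.8021 = 0.09959 mol/L.

0.0996 mol/L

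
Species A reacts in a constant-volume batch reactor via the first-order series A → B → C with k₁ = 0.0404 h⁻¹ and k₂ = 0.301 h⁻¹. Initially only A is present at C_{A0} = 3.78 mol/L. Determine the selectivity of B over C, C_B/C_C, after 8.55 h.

0.504

For first-order series with pure A initially, C_B(t) = k₁C_{A0}/(k₂−k₁)·(e^(−k₁t) − e^(−k₂t)).
e^(−k₁t) = e^(−0.0404×8.55) = e^(−0.3454) = 0.7079; e^(−k₂t) = e^(−2.574) = 0.07626.
C_B = 0.0404×3.78/(0.301−0.0404) × (0.7079−0.07626) = 0.5860×0.6317 = 0.3702 mol/L.
C_A = C_{A0}e^(−k₁t) = 2.676 mol/L, so C_C = C_{A0}−C_A−C_B = 0.7339 mol/L; C_B/C_C = 0.504.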